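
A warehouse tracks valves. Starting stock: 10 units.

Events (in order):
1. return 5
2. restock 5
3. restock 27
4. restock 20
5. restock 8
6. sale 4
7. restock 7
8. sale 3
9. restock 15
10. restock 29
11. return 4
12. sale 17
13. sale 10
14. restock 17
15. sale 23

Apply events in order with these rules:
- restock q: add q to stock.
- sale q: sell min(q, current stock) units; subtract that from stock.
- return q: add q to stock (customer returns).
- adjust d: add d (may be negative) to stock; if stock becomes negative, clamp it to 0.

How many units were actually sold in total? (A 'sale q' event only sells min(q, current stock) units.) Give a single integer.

Processing events:
Start: stock = 10
  Event 1 (return 5): 10 + 5 = 15
  Event 2 (restock 5): 15 + 5 = 20
  Event 3 (restock 27): 20 + 27 = 47
  Event 4 (restock 20): 47 + 20 = 67
  Event 5 (restock 8): 67 + 8 = 75
  Event 6 (sale 4): sell min(4,75)=4. stock: 75 - 4 = 71. total_sold = 4
  Event 7 (restock 7): 71 + 7 = 78
  Event 8 (sale 3): sell min(3,78)=3. stock: 78 - 3 = 75. total_sold = 7
  Event 9 (restock 15): 75 + 15 = 90
  Event 10 (restock 29): 90 + 29 = 119
  Event 11 (return 4): 119 + 4 = 123
  Event 12 (sale 17): sell min(17,123)=17. stock: 123 - 17 = 106. total_sold = 24
  Event 13 (sale 10): sell min(10,106)=10. stock: 106 - 10 = 96. total_sold = 34
  Event 14 (restock 17): 96 + 17 = 113
  Event 15 (sale 23): sell min(23,113)=23. stock: 113 - 23 = 90. total_sold = 57
Final: stock = 90, total_sold = 57

Answer: 57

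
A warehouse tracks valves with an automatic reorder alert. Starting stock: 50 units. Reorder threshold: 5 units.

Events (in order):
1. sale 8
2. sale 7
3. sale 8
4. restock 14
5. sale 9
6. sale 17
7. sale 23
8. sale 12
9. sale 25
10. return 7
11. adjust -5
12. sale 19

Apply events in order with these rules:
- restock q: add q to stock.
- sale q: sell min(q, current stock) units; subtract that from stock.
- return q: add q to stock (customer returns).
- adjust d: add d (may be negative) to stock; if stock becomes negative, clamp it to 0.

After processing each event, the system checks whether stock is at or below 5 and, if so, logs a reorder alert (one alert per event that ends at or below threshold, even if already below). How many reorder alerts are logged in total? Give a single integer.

Answer: 5

Derivation:
Processing events:
Start: stock = 50
  Event 1 (sale 8): sell min(8,50)=8. stock: 50 - 8 = 42. total_sold = 8
  Event 2 (sale 7): sell min(7,42)=7. stock: 42 - 7 = 35. total_sold = 15
  Event 3 (sale 8): sell min(8,35)=8. stock: 35 - 8 = 27. total_sold = 23
  Event 4 (restock 14): 27 + 14 = 41
  Event 5 (sale 9): sell min(9,41)=9. stock: 41 - 9 = 32. total_sold = 32
  Event 6 (sale 17): sell min(17,32)=17. stock: 32 - 17 = 15. total_sold = 49
  Event 7 (sale 23): sell min(23,15)=15. stock: 15 - 15 = 0. total_sold = 64
  Event 8 (sale 12): sell min(12,0)=0. stock: 0 - 0 = 0. total_sold = 64
  Event 9 (sale 25): sell min(25,0)=0. stock: 0 - 0 = 0. total_sold = 64
  Event 10 (return 7): 0 + 7 = 7
  Event 11 (adjust -5): 7 + -5 = 2
  Event 12 (sale 19): sell min(19,2)=2. stock: 2 - 2 = 0. total_sold = 66
Final: stock = 0, total_sold = 66

Checking against threshold 5:
  After event 1: stock=42 > 5
  After event 2: stock=35 > 5
  After event 3: stock=27 > 5
  After event 4: stock=41 > 5
  After event 5: stock=32 > 5
  After event 6: stock=15 > 5
  After event 7: stock=0 <= 5 -> ALERT
  After event 8: stock=0 <= 5 -> ALERT
  After event 9: stock=0 <= 5 -> ALERT
  After event 10: stock=7 > 5
  After event 11: stock=2 <= 5 -> ALERT
  After event 12: stock=0 <= 5 -> ALERT
Alert events: [7, 8, 9, 11, 12]. Count = 5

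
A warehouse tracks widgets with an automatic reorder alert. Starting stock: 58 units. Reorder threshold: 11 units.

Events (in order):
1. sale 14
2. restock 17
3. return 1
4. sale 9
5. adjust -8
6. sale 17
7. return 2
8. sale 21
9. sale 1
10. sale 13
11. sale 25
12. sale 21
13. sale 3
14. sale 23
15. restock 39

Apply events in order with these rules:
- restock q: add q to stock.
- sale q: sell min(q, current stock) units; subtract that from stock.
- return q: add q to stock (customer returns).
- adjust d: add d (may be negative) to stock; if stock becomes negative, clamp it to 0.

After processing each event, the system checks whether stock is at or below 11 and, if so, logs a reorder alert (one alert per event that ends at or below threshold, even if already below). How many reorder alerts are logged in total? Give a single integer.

Answer: 7

Derivation:
Processing events:
Start: stock = 58
  Event 1 (sale 14): sell min(14,58)=14. stock: 58 - 14 = 44. total_sold = 14
  Event 2 (restock 17): 44 + 17 = 61
  Event 3 (return 1): 61 + 1 = 62
  Event 4 (sale 9): sell min(9,62)=9. stock: 62 - 9 = 53. total_sold = 23
  Event 5 (adjust -8): 53 + -8 = 45
  Event 6 (sale 17): sell min(17,45)=17. stock: 45 - 17 = 28. total_sold = 40
  Event 7 (return 2): 28 + 2 = 30
  Event 8 (sale 21): sell min(21,30)=21. stock: 30 - 21 = 9. total_sold = 61
  Event 9 (sale 1): sell min(1,9)=1. stock: 9 - 1 = 8. total_sold = 62
  Event 10 (sale 13): sell min(13,8)=8. stock: 8 - 8 = 0. total_sold = 70
  Event 11 (sale 25): sell min(25,0)=0. stock: 0 - 0 = 0. total_sold = 70
  Event 12 (sale 21): sell min(21,0)=0. stock: 0 - 0 = 0. total_sold = 70
  Event 13 (sale 3): sell min(3,0)=0. stock: 0 - 0 = 0. total_sold = 70
  Event 14 (sale 23): sell min(23,0)=0. stock: 0 - 0 = 0. total_sold = 70
  Event 15 (restock 39): 0 + 39 = 39
Final: stock = 39, total_sold = 70

Checking against threshold 11:
  After event 1: stock=44 > 11
  After event 2: stock=61 > 11
  After event 3: stock=62 > 11
  After event 4: stock=53 > 11
  After event 5: stock=45 > 11
  After event 6: stock=28 > 11
  After event 7: stock=30 > 11
  After event 8: stock=9 <= 11 -> ALERT
  After event 9: stock=8 <= 11 -> ALERT
  After event 10: stock=0 <= 11 -> ALERT
  After event 11: stock=0 <= 11 -> ALERT
  After event 12: stock=0 <= 11 -> ALERT
  After event 13: stock=0 <= 11 -> ALERT
  After event 14: stock=0 <= 11 -> ALERT
  After event 15: stock=39 > 11
Alert events: [8, 9, 10, 11, 12, 13, 14]. Count = 7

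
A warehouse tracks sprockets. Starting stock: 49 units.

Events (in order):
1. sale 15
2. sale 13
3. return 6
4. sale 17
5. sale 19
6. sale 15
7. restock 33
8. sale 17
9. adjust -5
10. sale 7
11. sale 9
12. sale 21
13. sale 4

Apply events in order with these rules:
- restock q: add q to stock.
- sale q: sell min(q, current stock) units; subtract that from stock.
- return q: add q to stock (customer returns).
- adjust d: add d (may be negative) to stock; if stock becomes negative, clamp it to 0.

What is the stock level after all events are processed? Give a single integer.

Processing events:
Start: stock = 49
  Event 1 (sale 15): sell min(15,49)=15. stock: 49 - 15 = 34. total_sold = 15
  Event 2 (sale 13): sell min(13,34)=13. stock: 34 - 13 = 21. total_sold = 28
  Event 3 (return 6): 21 + 6 = 27
  Event 4 (sale 17): sell min(17,27)=17. stock: 27 - 17 = 10. total_sold = 45
  Event 5 (sale 19): sell min(19,10)=10. stock: 10 - 10 = 0. total_sold = 55
  Event 6 (sale 15): sell min(15,0)=0. stock: 0 - 0 = 0. total_sold = 55
  Event 7 (restock 33): 0 + 33 = 33
  Event 8 (sale 17): sell min(17,33)=17. stock: 33 - 17 = 16. total_sold = 72
  Event 9 (adjust -5): 16 + -5 = 11
  Event 10 (sale 7): sell min(7,11)=7. stock: 11 - 7 = 4. total_sold = 79
  Event 11 (sale 9): sell min(9,4)=4. stock: 4 - 4 = 0. total_sold = 83
  Event 12 (sale 21): sell min(21,0)=0. stock: 0 - 0 = 0. total_sold = 83
  Event 13 (sale 4): sell min(4,0)=0. stock: 0 - 0 = 0. total_sold = 83
Final: stock = 0, total_sold = 83

Answer: 0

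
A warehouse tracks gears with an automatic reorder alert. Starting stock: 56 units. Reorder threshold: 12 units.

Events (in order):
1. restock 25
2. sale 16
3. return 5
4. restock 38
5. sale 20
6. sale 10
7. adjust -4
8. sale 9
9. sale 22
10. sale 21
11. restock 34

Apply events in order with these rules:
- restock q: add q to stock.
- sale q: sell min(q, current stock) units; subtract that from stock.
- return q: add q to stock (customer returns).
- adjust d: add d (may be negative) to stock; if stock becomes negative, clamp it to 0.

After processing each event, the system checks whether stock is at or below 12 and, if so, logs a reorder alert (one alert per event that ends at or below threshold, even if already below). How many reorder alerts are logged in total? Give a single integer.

Answer: 0

Derivation:
Processing events:
Start: stock = 56
  Event 1 (restock 25): 56 + 25 = 81
  Event 2 (sale 16): sell min(16,81)=16. stock: 81 - 16 = 65. total_sold = 16
  Event 3 (return 5): 65 + 5 = 70
  Event 4 (restock 38): 70 + 38 = 108
  Event 5 (sale 20): sell min(20,108)=20. stock: 108 - 20 = 88. total_sold = 36
  Event 6 (sale 10): sell min(10,88)=10. stock: 88 - 10 = 78. total_sold = 46
  Event 7 (adjust -4): 78 + -4 = 74
  Event 8 (sale 9): sell min(9,74)=9. stock: 74 - 9 = 65. total_sold = 55
  Event 9 (sale 22): sell min(22,65)=22. stock: 65 - 22 = 43. total_sold = 77
  Event 10 (sale 21): sell min(21,43)=21. stock: 43 - 21 = 22. total_sold = 98
  Event 11 (restock 34): 22 + 34 = 56
Final: stock = 56, total_sold = 98

Checking against threshold 12:
  After event 1: stock=81 > 12
  After event 2: stock=65 > 12
  After event 3: stock=70 > 12
  After event 4: stock=108 > 12
  After event 5: stock=88 > 12
  After event 6: stock=78 > 12
  After event 7: stock=74 > 12
  After event 8: stock=65 > 12
  After event 9: stock=43 > 12
  After event 10: stock=22 > 12
  After event 11: stock=56 > 12
Alert events: []. Count = 0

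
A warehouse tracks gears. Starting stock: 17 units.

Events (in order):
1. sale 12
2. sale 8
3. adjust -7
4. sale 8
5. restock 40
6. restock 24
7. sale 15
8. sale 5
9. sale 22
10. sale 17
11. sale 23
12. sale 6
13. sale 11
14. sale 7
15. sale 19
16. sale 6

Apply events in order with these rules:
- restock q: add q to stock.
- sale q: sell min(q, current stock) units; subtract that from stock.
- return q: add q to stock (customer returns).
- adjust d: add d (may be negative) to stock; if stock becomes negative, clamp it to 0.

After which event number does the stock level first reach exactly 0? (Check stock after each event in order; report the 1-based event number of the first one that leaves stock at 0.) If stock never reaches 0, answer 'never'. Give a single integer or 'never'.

Processing events:
Start: stock = 17
  Event 1 (sale 12): sell min(12,17)=12. stock: 17 - 12 = 5. total_sold = 12
  Event 2 (sale 8): sell min(8,5)=5. stock: 5 - 5 = 0. total_sold = 17
  Event 3 (adjust -7): 0 + -7 = 0 (clamped to 0)
  Event 4 (sale 8): sell min(8,0)=0. stock: 0 - 0 = 0. total_sold = 17
  Event 5 (restock 40): 0 + 40 = 40
  Event 6 (restock 24): 40 + 24 = 64
  Event 7 (sale 15): sell min(15,64)=15. stock: 64 - 15 = 49. total_sold = 32
  Event 8 (sale 5): sell min(5,49)=5. stock: 49 - 5 = 44. total_sold = 37
  Event 9 (sale 22): sell min(22,44)=22. stock: 44 - 22 = 22. total_sold = 59
  Event 10 (sale 17): sell min(17,22)=17. stock: 22 - 17 = 5. total_sold = 76
  Event 11 (sale 23): sell min(23,5)=5. stock: 5 - 5 = 0. total_sold = 81
  Event 12 (sale 6): sell min(6,0)=0. stock: 0 - 0 = 0. total_sold = 81
  Event 13 (sale 11): sell min(11,0)=0. stock: 0 - 0 = 0. total_sold = 81
  Event 14 (sale 7): sell min(7,0)=0. stock: 0 - 0 = 0. total_sold = 81
  Event 15 (sale 19): sell min(19,0)=0. stock: 0 - 0 = 0. total_sold = 81
  Event 16 (sale 6): sell min(6,0)=0. stock: 0 - 0 = 0. total_sold = 81
Final: stock = 0, total_sold = 81

First zero at event 2.

Answer: 2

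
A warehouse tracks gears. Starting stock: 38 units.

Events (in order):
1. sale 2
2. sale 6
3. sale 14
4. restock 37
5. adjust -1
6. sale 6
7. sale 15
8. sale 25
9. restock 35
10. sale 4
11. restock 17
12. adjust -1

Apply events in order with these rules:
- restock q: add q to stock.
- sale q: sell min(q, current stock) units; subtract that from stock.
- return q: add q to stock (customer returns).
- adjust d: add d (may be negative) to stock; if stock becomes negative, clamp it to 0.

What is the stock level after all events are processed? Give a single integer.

Processing events:
Start: stock = 38
  Event 1 (sale 2): sell min(2,38)=2. stock: 38 - 2 = 36. total_sold = 2
  Event 2 (sale 6): sell min(6,36)=6. stock: 36 - 6 = 30. total_sold = 8
  Event 3 (sale 14): sell min(14,30)=14. stock: 30 - 14 = 16. total_sold = 22
  Event 4 (restock 37): 16 + 37 = 53
  Event 5 (adjust -1): 53 + -1 = 52
  Event 6 (sale 6): sell min(6,52)=6. stock: 52 - 6 = 46. total_sold = 28
  Event 7 (sale 15): sell min(15,46)=15. stock: 46 - 15 = 31. total_sold = 43
  Event 8 (sale 25): sell min(25,31)=25. stock: 31 - 25 = 6. total_sold = 68
  Event 9 (restock 35): 6 + 35 = 41
  Event 10 (sale 4): sell min(4,41)=4. stock: 41 - 4 = 37. total_sold = 72
  Event 11 (restock 17): 37 + 17 = 54
  Event 12 (adjust -1): 54 + -1 = 53
Final: stock = 53, total_sold = 72

Answer: 53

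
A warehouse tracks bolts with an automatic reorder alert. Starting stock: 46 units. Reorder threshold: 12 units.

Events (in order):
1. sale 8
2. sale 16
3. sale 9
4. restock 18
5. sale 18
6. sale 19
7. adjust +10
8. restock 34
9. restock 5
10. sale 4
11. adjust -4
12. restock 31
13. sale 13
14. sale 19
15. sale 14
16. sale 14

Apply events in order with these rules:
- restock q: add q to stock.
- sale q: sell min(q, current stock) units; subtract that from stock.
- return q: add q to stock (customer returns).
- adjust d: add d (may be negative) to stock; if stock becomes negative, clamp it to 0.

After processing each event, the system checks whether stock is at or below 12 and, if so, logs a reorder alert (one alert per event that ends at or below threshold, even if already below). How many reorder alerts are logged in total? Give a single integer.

Processing events:
Start: stock = 46
  Event 1 (sale 8): sell min(8,46)=8. stock: 46 - 8 = 38. total_sold = 8
  Event 2 (sale 16): sell min(16,38)=16. stock: 38 - 16 = 22. total_sold = 24
  Event 3 (sale 9): sell min(9,22)=9. stock: 22 - 9 = 13. total_sold = 33
  Event 4 (restock 18): 13 + 18 = 31
  Event 5 (sale 18): sell min(18,31)=18. stock: 31 - 18 = 13. total_sold = 51
  Event 6 (sale 19): sell min(19,13)=13. stock: 13 - 13 = 0. total_sold = 64
  Event 7 (adjust +10): 0 + 10 = 10
  Event 8 (restock 34): 10 + 34 = 44
  Event 9 (restock 5): 44 + 5 = 49
  Event 10 (sale 4): sell min(4,49)=4. stock: 49 - 4 = 45. total_sold = 68
  Event 11 (adjust -4): 45 + -4 = 41
  Event 12 (restock 31): 41 + 31 = 72
  Event 13 (sale 13): sell min(13,72)=13. stock: 72 - 13 = 59. total_sold = 81
  Event 14 (sale 19): sell min(19,59)=19. stock: 59 - 19 = 40. total_sold = 100
  Event 15 (sale 14): sell min(14,40)=14. stock: 40 - 14 = 26. total_sold = 114
  Event 16 (sale 14): sell min(14,26)=14. stock: 26 - 14 = 12. total_sold = 128
Final: stock = 12, total_sold = 128

Checking against threshold 12:
  After event 1: stock=38 > 12
  After event 2: stock=22 > 12
  After event 3: stock=13 > 12
  After event 4: stock=31 > 12
  After event 5: stock=13 > 12
  After event 6: stock=0 <= 12 -> ALERT
  After event 7: stock=10 <= 12 -> ALERT
  After event 8: stock=44 > 12
  After event 9: stock=49 > 12
  After event 10: stock=45 > 12
  After event 11: stock=41 > 12
  After event 12: stock=72 > 12
  After event 13: stock=59 > 12
  After event 14: stock=40 > 12
  After event 15: stock=26 > 12
  After event 16: stock=12 <= 12 -> ALERT
Alert events: [6, 7, 16]. Count = 3

Answer: 3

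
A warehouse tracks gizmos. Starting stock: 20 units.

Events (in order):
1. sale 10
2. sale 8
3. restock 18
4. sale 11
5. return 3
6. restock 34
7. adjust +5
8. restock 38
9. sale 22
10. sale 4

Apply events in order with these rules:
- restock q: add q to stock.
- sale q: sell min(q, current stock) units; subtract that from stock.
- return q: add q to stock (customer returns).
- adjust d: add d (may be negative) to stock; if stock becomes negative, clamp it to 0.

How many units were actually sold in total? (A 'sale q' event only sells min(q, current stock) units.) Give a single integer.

Answer: 55

Derivation:
Processing events:
Start: stock = 20
  Event 1 (sale 10): sell min(10,20)=10. stock: 20 - 10 = 10. total_sold = 10
  Event 2 (sale 8): sell min(8,10)=8. stock: 10 - 8 = 2. total_sold = 18
  Event 3 (restock 18): 2 + 18 = 20
  Event 4 (sale 11): sell min(11,20)=11. stock: 20 - 11 = 9. total_sold = 29
  Event 5 (return 3): 9 + 3 = 12
  Event 6 (restock 34): 12 + 34 = 46
  Event 7 (adjust +5): 46 + 5 = 51
  Event 8 (restock 38): 51 + 38 = 89
  Event 9 (sale 22): sell min(22,89)=22. stock: 89 - 22 = 67. total_sold = 51
  Event 10 (sale 4): sell min(4,67)=4. stock: 67 - 4 = 63. total_sold = 55
Final: stock = 63, total_sold = 55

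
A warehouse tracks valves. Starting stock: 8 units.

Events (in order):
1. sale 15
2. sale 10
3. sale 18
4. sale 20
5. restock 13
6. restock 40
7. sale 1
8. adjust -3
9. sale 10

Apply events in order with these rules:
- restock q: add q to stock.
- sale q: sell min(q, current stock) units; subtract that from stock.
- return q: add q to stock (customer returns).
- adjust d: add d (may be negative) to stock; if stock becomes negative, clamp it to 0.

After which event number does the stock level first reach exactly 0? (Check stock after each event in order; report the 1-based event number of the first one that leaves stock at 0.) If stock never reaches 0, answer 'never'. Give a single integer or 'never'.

Processing events:
Start: stock = 8
  Event 1 (sale 15): sell min(15,8)=8. stock: 8 - 8 = 0. total_sold = 8
  Event 2 (sale 10): sell min(10,0)=0. stock: 0 - 0 = 0. total_sold = 8
  Event 3 (sale 18): sell min(18,0)=0. stock: 0 - 0 = 0. total_sold = 8
  Event 4 (sale 20): sell min(20,0)=0. stock: 0 - 0 = 0. total_sold = 8
  Event 5 (restock 13): 0 + 13 = 13
  Event 6 (restock 40): 13 + 40 = 53
  Event 7 (sale 1): sell min(1,53)=1. stock: 53 - 1 = 52. total_sold = 9
  Event 8 (adjust -3): 52 + -3 = 49
  Event 9 (sale 10): sell min(10,49)=10. stock: 49 - 10 = 39. total_sold = 19
Final: stock = 39, total_sold = 19

First zero at event 1.

Answer: 1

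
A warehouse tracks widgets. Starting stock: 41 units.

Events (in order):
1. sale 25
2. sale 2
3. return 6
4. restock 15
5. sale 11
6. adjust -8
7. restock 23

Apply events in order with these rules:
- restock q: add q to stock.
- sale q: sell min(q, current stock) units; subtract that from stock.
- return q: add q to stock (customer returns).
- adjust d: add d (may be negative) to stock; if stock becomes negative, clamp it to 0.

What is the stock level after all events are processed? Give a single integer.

Answer: 39

Derivation:
Processing events:
Start: stock = 41
  Event 1 (sale 25): sell min(25,41)=25. stock: 41 - 25 = 16. total_sold = 25
  Event 2 (sale 2): sell min(2,16)=2. stock: 16 - 2 = 14. total_sold = 27
  Event 3 (return 6): 14 + 6 = 20
  Event 4 (restock 15): 20 + 15 = 35
  Event 5 (sale 11): sell min(11,35)=11. stock: 35 - 11 = 24. total_sold = 38
  Event 6 (adjust -8): 24 + -8 = 16
  Event 7 (restock 23): 16 + 23 = 39
Final: stock = 39, total_sold = 38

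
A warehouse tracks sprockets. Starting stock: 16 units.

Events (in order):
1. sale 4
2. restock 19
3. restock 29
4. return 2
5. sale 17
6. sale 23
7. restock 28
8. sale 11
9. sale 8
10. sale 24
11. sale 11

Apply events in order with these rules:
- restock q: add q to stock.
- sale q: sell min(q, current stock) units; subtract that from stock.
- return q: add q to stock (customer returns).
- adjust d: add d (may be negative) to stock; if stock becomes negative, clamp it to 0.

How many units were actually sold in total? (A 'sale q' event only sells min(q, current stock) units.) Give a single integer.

Answer: 94

Derivation:
Processing events:
Start: stock = 16
  Event 1 (sale 4): sell min(4,16)=4. stock: 16 - 4 = 12. total_sold = 4
  Event 2 (restock 19): 12 + 19 = 31
  Event 3 (restock 29): 31 + 29 = 60
  Event 4 (return 2): 60 + 2 = 62
  Event 5 (sale 17): sell min(17,62)=17. stock: 62 - 17 = 45. total_sold = 21
  Event 6 (sale 23): sell min(23,45)=23. stock: 45 - 23 = 22. total_sold = 44
  Event 7 (restock 28): 22 + 28 = 50
  Event 8 (sale 11): sell min(11,50)=11. stock: 50 - 11 = 39. total_sold = 55
  Event 9 (sale 8): sell min(8,39)=8. stock: 39 - 8 = 31. total_sold = 63
  Event 10 (sale 24): sell min(24,31)=24. stock: 31 - 24 = 7. total_sold = 87
  Event 11 (sale 11): sell min(11,7)=7. stock: 7 - 7 = 0. total_sold = 94
Final: stock = 0, total_sold = 94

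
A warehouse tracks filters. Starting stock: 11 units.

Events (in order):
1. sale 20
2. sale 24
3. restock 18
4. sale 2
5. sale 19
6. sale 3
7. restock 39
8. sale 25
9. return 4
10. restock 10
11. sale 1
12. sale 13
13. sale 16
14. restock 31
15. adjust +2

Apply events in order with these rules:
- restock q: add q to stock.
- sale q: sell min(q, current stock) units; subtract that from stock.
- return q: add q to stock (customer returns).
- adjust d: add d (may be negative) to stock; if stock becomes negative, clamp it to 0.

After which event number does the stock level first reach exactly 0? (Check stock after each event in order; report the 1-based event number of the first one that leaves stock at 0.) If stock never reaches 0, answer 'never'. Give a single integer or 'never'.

Processing events:
Start: stock = 11
  Event 1 (sale 20): sell min(20,11)=11. stock: 11 - 11 = 0. total_sold = 11
  Event 2 (sale 24): sell min(24,0)=0. stock: 0 - 0 = 0. total_sold = 11
  Event 3 (restock 18): 0 + 18 = 18
  Event 4 (sale 2): sell min(2,18)=2. stock: 18 - 2 = 16. total_sold = 13
  Event 5 (sale 19): sell min(19,16)=16. stock: 16 - 16 = 0. total_sold = 29
  Event 6 (sale 3): sell min(3,0)=0. stock: 0 - 0 = 0. total_sold = 29
  Event 7 (restock 39): 0 + 39 = 39
  Event 8 (sale 25): sell min(25,39)=25. stock: 39 - 25 = 14. total_sold = 54
  Event 9 (return 4): 14 + 4 = 18
  Event 10 (restock 10): 18 + 10 = 28
  Event 11 (sale 1): sell min(1,28)=1. stock: 28 - 1 = 27. total_sold = 55
  Event 12 (sale 13): sell min(13,27)=13. stock: 27 - 13 = 14. total_sold = 68
  Event 13 (sale 16): sell min(16,14)=14. stock: 14 - 14 = 0. total_sold = 82
  Event 14 (restock 31): 0 + 31 = 31
  Event 15 (adjust +2): 31 + 2 = 33
Final: stock = 33, total_sold = 82

First zero at event 1.

Answer: 1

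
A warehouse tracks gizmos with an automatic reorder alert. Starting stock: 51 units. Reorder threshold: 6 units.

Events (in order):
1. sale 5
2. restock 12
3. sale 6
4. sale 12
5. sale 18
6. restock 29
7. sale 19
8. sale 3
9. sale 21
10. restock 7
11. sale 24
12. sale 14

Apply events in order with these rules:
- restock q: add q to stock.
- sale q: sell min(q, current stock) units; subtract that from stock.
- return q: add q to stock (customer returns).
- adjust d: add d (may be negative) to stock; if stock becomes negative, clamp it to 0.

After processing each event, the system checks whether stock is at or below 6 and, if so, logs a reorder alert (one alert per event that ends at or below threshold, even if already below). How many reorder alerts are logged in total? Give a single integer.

Processing events:
Start: stock = 51
  Event 1 (sale 5): sell min(5,51)=5. stock: 51 - 5 = 46. total_sold = 5
  Event 2 (restock 12): 46 + 12 = 58
  Event 3 (sale 6): sell min(6,58)=6. stock: 58 - 6 = 52. total_sold = 11
  Event 4 (sale 12): sell min(12,52)=12. stock: 52 - 12 = 40. total_sold = 23
  Event 5 (sale 18): sell min(18,40)=18. stock: 40 - 18 = 22. total_sold = 41
  Event 6 (restock 29): 22 + 29 = 51
  Event 7 (sale 19): sell min(19,51)=19. stock: 51 - 19 = 32. total_sold = 60
  Event 8 (sale 3): sell min(3,32)=3. stock: 32 - 3 = 29. total_sold = 63
  Event 9 (sale 21): sell min(21,29)=21. stock: 29 - 21 = 8. total_sold = 84
  Event 10 (restock 7): 8 + 7 = 15
  Event 11 (sale 24): sell min(24,15)=15. stock: 15 - 15 = 0. total_sold = 99
  Event 12 (sale 14): sell min(14,0)=0. stock: 0 - 0 = 0. total_sold = 99
Final: stock = 0, total_sold = 99

Checking against threshold 6:
  After event 1: stock=46 > 6
  After event 2: stock=58 > 6
  After event 3: stock=52 > 6
  After event 4: stock=40 > 6
  After event 5: stock=22 > 6
  After event 6: stock=51 > 6
  After event 7: stock=32 > 6
  After event 8: stock=29 > 6
  After event 9: stock=8 > 6
  After event 10: stock=15 > 6
  After event 11: stock=0 <= 6 -> ALERT
  After event 12: stock=0 <= 6 -> ALERT
Alert events: [11, 12]. Count = 2

Answer: 2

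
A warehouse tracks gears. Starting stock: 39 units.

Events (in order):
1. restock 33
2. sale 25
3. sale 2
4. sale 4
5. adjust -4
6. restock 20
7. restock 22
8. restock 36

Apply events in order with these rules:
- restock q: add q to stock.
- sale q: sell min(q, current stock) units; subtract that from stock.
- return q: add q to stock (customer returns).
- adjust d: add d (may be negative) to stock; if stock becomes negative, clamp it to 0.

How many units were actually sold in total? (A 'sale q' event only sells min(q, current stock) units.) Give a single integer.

Answer: 31

Derivation:
Processing events:
Start: stock = 39
  Event 1 (restock 33): 39 + 33 = 72
  Event 2 (sale 25): sell min(25,72)=25. stock: 72 - 25 = 47. total_sold = 25
  Event 3 (sale 2): sell min(2,47)=2. stock: 47 - 2 = 45. total_sold = 27
  Event 4 (sale 4): sell min(4,45)=4. stock: 45 - 4 = 41. total_sold = 31
  Event 5 (adjust -4): 41 + -4 = 37
  Event 6 (restock 20): 37 + 20 = 57
  Event 7 (restock 22): 57 + 22 = 79
  Event 8 (restock 36): 79 + 36 = 115
Final: stock = 115, total_sold = 31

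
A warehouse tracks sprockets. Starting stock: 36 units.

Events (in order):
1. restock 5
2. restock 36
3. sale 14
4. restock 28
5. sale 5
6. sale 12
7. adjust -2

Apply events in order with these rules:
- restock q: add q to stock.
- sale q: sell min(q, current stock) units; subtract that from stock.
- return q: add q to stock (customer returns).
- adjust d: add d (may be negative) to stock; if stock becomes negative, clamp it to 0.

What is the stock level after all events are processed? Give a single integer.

Processing events:
Start: stock = 36
  Event 1 (restock 5): 36 + 5 = 41
  Event 2 (restock 36): 41 + 36 = 77
  Event 3 (sale 14): sell min(14,77)=14. stock: 77 - 14 = 63. total_sold = 14
  Event 4 (restock 28): 63 + 28 = 91
  Event 5 (sale 5): sell min(5,91)=5. stock: 91 - 5 = 86. total_sold = 19
  Event 6 (sale 12): sell min(12,86)=12. stock: 86 - 12 = 74. total_sold = 31
  Event 7 (adjust -2): 74 + -2 = 72
Final: stock = 72, total_sold = 31

Answer: 72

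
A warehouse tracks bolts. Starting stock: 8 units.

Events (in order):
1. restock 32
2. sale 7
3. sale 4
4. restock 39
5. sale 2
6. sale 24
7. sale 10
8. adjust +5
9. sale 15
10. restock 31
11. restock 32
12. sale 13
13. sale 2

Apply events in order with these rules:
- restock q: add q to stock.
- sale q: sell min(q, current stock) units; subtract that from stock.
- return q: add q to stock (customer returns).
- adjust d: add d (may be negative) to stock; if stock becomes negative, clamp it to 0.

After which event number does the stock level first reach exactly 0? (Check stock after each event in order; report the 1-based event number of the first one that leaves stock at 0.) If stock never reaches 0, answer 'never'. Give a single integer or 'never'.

Processing events:
Start: stock = 8
  Event 1 (restock 32): 8 + 32 = 40
  Event 2 (sale 7): sell min(7,40)=7. stock: 40 - 7 = 33. total_sold = 7
  Event 3 (sale 4): sell min(4,33)=4. stock: 33 - 4 = 29. total_sold = 11
  Event 4 (restock 39): 29 + 39 = 68
  Event 5 (sale 2): sell min(2,68)=2. stock: 68 - 2 = 66. total_sold = 13
  Event 6 (sale 24): sell min(24,66)=24. stock: 66 - 24 = 42. total_sold = 37
  Event 7 (sale 10): sell min(10,42)=10. stock: 42 - 10 = 32. total_sold = 47
  Event 8 (adjust +5): 32 + 5 = 37
  Event 9 (sale 15): sell min(15,37)=15. stock: 37 - 15 = 22. total_sold = 62
  Event 10 (restock 31): 22 + 31 = 53
  Event 11 (restock 32): 53 + 32 = 85
  Event 12 (sale 13): sell min(13,85)=13. stock: 85 - 13 = 72. total_sold = 75
  Event 13 (sale 2): sell min(2,72)=2. stock: 72 - 2 = 70. total_sold = 77
Final: stock = 70, total_sold = 77

Stock never reaches 0.

Answer: never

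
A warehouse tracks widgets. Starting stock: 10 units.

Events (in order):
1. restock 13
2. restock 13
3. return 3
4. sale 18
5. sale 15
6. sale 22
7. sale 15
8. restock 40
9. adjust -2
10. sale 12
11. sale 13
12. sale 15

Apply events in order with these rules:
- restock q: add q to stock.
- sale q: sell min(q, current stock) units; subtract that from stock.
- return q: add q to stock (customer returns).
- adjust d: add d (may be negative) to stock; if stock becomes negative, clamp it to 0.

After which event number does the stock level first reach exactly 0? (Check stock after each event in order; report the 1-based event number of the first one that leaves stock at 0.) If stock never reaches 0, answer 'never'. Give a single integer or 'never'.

Answer: 6

Derivation:
Processing events:
Start: stock = 10
  Event 1 (restock 13): 10 + 13 = 23
  Event 2 (restock 13): 23 + 13 = 36
  Event 3 (return 3): 36 + 3 = 39
  Event 4 (sale 18): sell min(18,39)=18. stock: 39 - 18 = 21. total_sold = 18
  Event 5 (sale 15): sell min(15,21)=15. stock: 21 - 15 = 6. total_sold = 33
  Event 6 (sale 22): sell min(22,6)=6. stock: 6 - 6 = 0. total_sold = 39
  Event 7 (sale 15): sell min(15,0)=0. stock: 0 - 0 = 0. total_sold = 39
  Event 8 (restock 40): 0 + 40 = 40
  Event 9 (adjust -2): 40 + -2 = 38
  Event 10 (sale 12): sell min(12,38)=12. stock: 38 - 12 = 26. total_sold = 51
  Event 11 (sale 13): sell min(13,26)=13. stock: 26 - 13 = 13. total_sold = 64
  Event 12 (sale 15): sell min(15,13)=13. stock: 13 - 13 = 0. total_sold = 77
Final: stock = 0, total_sold = 77

First zero at event 6.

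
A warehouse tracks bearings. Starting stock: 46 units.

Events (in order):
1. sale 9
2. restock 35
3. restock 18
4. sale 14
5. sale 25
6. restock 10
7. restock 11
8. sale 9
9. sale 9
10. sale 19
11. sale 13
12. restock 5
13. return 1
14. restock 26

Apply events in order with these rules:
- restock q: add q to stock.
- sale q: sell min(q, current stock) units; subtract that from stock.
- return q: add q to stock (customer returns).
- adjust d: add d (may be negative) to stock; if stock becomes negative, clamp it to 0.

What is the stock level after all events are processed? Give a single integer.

Answer: 54

Derivation:
Processing events:
Start: stock = 46
  Event 1 (sale 9): sell min(9,46)=9. stock: 46 - 9 = 37. total_sold = 9
  Event 2 (restock 35): 37 + 35 = 72
  Event 3 (restock 18): 72 + 18 = 90
  Event 4 (sale 14): sell min(14,90)=14. stock: 90 - 14 = 76. total_sold = 23
  Event 5 (sale 25): sell min(25,76)=25. stock: 76 - 25 = 51. total_sold = 48
  Event 6 (restock 10): 51 + 10 = 61
  Event 7 (restock 11): 61 + 11 = 72
  Event 8 (sale 9): sell min(9,72)=9. stock: 72 - 9 = 63. total_sold = 57
  Event 9 (sale 9): sell min(9,63)=9. stock: 63 - 9 = 54. total_sold = 66
  Event 10 (sale 19): sell min(19,54)=19. stock: 54 - 19 = 35. total_sold = 85
  Event 11 (sale 13): sell min(13,35)=13. stock: 35 - 13 = 22. total_sold = 98
  Event 12 (restock 5): 22 + 5 = 27
  Event 13 (return 1): 27 + 1 = 28
  Event 14 (restock 26): 28 + 26 = 54
Final: stock = 54, total_sold = 98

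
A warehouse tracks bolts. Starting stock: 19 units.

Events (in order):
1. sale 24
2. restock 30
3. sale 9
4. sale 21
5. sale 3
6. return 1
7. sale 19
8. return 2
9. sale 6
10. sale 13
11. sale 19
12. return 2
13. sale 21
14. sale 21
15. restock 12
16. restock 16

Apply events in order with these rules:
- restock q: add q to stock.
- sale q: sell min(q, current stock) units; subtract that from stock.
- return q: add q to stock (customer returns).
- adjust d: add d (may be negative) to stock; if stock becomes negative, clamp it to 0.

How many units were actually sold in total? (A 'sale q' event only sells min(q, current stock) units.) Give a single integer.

Answer: 54

Derivation:
Processing events:
Start: stock = 19
  Event 1 (sale 24): sell min(24,19)=19. stock: 19 - 19 = 0. total_sold = 19
  Event 2 (restock 30): 0 + 30 = 30
  Event 3 (sale 9): sell min(9,30)=9. stock: 30 - 9 = 21. total_sold = 28
  Event 4 (sale 21): sell min(21,21)=21. stock: 21 - 21 = 0. total_sold = 49
  Event 5 (sale 3): sell min(3,0)=0. stock: 0 - 0 = 0. total_sold = 49
  Event 6 (return 1): 0 + 1 = 1
  Event 7 (sale 19): sell min(19,1)=1. stock: 1 - 1 = 0. total_sold = 50
  Event 8 (return 2): 0 + 2 = 2
  Event 9 (sale 6): sell min(6,2)=2. stock: 2 - 2 = 0. total_sold = 52
  Event 10 (sale 13): sell min(13,0)=0. stock: 0 - 0 = 0. total_sold = 52
  Event 11 (sale 19): sell min(19,0)=0. stock: 0 - 0 = 0. total_sold = 52
  Event 12 (return 2): 0 + 2 = 2
  Event 13 (sale 21): sell min(21,2)=2. stock: 2 - 2 = 0. total_sold = 54
  Event 14 (sale 21): sell min(21,0)=0. stock: 0 - 0 = 0. total_sold = 54
  Event 15 (restock 12): 0 + 12 = 12
  Event 16 (restock 16): 12 + 16 = 28
Final: stock = 28, total_sold = 54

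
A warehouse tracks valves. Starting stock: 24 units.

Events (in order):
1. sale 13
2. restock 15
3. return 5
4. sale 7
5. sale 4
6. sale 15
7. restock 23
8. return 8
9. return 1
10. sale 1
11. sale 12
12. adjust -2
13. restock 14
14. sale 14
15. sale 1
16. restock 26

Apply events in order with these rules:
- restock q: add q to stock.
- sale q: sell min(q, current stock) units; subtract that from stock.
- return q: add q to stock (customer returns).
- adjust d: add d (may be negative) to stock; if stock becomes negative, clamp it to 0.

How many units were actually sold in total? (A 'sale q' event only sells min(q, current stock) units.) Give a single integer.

Processing events:
Start: stock = 24
  Event 1 (sale 13): sell min(13,24)=13. stock: 24 - 13 = 11. total_sold = 13
  Event 2 (restock 15): 11 + 15 = 26
  Event 3 (return 5): 26 + 5 = 31
  Event 4 (sale 7): sell min(7,31)=7. stock: 31 - 7 = 24. total_sold = 20
  Event 5 (sale 4): sell min(4,24)=4. stock: 24 - 4 = 20. total_sold = 24
  Event 6 (sale 15): sell min(15,20)=15. stock: 20 - 15 = 5. total_sold = 39
  Event 7 (restock 23): 5 + 23 = 28
  Event 8 (return 8): 28 + 8 = 36
  Event 9 (return 1): 36 + 1 = 37
  Event 10 (sale 1): sell min(1,37)=1. stock: 37 - 1 = 36. total_sold = 40
  Event 11 (sale 12): sell min(12,36)=12. stock: 36 - 12 = 24. total_sold = 52
  Event 12 (adjust -2): 24 + -2 = 22
  Event 13 (restock 14): 22 + 14 = 36
  Event 14 (sale 14): sell min(14,36)=14. stock: 36 - 14 = 22. total_sold = 66
  Event 15 (sale 1): sell min(1,22)=1. stock: 22 - 1 = 21. total_sold = 67
  Event 16 (restock 26): 21 + 26 = 47
Final: stock = 47, total_sold = 67

Answer: 67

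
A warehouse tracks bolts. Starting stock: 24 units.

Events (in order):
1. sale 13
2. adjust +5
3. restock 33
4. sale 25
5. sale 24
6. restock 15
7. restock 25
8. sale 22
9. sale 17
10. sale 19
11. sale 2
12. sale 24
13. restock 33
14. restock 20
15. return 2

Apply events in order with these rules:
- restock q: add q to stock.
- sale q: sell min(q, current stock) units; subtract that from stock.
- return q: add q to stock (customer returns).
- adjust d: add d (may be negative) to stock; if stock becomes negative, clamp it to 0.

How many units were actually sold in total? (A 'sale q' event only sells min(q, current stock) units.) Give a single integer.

Processing events:
Start: stock = 24
  Event 1 (sale 13): sell min(13,24)=13. stock: 24 - 13 = 11. total_sold = 13
  Event 2 (adjust +5): 11 + 5 = 16
  Event 3 (restock 33): 16 + 33 = 49
  Event 4 (sale 25): sell min(25,49)=25. stock: 49 - 25 = 24. total_sold = 38
  Event 5 (sale 24): sell min(24,24)=24. stock: 24 - 24 = 0. total_sold = 62
  Event 6 (restock 15): 0 + 15 = 15
  Event 7 (restock 25): 15 + 25 = 40
  Event 8 (sale 22): sell min(22,40)=22. stock: 40 - 22 = 18. total_sold = 84
  Event 9 (sale 17): sell min(17,18)=17. stock: 18 - 17 = 1. total_sold = 101
  Event 10 (sale 19): sell min(19,1)=1. stock: 1 - 1 = 0. total_sold = 102
  Event 11 (sale 2): sell min(2,0)=0. stock: 0 - 0 = 0. total_sold = 102
  Event 12 (sale 24): sell min(24,0)=0. stock: 0 - 0 = 0. total_sold = 102
  Event 13 (restock 33): 0 + 33 = 33
  Event 14 (restock 20): 33 + 20 = 53
  Event 15 (return 2): 53 + 2 = 55
Final: stock = 55, total_sold = 102

Answer: 102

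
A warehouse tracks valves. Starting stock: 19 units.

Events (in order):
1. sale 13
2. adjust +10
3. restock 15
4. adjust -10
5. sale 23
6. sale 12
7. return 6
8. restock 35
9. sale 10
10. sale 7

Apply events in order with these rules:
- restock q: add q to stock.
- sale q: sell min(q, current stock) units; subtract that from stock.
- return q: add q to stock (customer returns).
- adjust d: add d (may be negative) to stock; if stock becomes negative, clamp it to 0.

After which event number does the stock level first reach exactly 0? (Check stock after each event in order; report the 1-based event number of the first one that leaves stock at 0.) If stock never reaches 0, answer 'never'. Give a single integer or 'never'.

Answer: 5

Derivation:
Processing events:
Start: stock = 19
  Event 1 (sale 13): sell min(13,19)=13. stock: 19 - 13 = 6. total_sold = 13
  Event 2 (adjust +10): 6 + 10 = 16
  Event 3 (restock 15): 16 + 15 = 31
  Event 4 (adjust -10): 31 + -10 = 21
  Event 5 (sale 23): sell min(23,21)=21. stock: 21 - 21 = 0. total_sold = 34
  Event 6 (sale 12): sell min(12,0)=0. stock: 0 - 0 = 0. total_sold = 34
  Event 7 (return 6): 0 + 6 = 6
  Event 8 (restock 35): 6 + 35 = 41
  Event 9 (sale 10): sell min(10,41)=10. stock: 41 - 10 = 31. total_sold = 44
  Event 10 (sale 7): sell min(7,31)=7. stock: 31 - 7 = 24. total_sold = 51
Final: stock = 24, total_sold = 51

First zero at event 5.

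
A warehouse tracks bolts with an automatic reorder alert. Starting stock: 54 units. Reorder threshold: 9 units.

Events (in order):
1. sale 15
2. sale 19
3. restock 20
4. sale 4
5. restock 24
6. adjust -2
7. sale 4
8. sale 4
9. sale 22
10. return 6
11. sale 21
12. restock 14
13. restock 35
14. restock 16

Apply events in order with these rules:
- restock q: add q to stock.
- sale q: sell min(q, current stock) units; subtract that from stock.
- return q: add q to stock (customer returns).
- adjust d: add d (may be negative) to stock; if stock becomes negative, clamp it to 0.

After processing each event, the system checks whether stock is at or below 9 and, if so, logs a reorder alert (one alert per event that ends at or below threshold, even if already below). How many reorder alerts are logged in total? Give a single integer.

Answer: 0

Derivation:
Processing events:
Start: stock = 54
  Event 1 (sale 15): sell min(15,54)=15. stock: 54 - 15 = 39. total_sold = 15
  Event 2 (sale 19): sell min(19,39)=19. stock: 39 - 19 = 20. total_sold = 34
  Event 3 (restock 20): 20 + 20 = 40
  Event 4 (sale 4): sell min(4,40)=4. stock: 40 - 4 = 36. total_sold = 38
  Event 5 (restock 24): 36 + 24 = 60
  Event 6 (adjust -2): 60 + -2 = 58
  Event 7 (sale 4): sell min(4,58)=4. stock: 58 - 4 = 54. total_sold = 42
  Event 8 (sale 4): sell min(4,54)=4. stock: 54 - 4 = 50. total_sold = 46
  Event 9 (sale 22): sell min(22,50)=22. stock: 50 - 22 = 28. total_sold = 68
  Event 10 (return 6): 28 + 6 = 34
  Event 11 (sale 21): sell min(21,34)=21. stock: 34 - 21 = 13. total_sold = 89
  Event 12 (restock 14): 13 + 14 = 27
  Event 13 (restock 35): 27 + 35 = 62
  Event 14 (restock 16): 62 + 16 = 78
Final: stock = 78, total_sold = 89

Checking against threshold 9:
  After event 1: stock=39 > 9
  After event 2: stock=20 > 9
  After event 3: stock=40 > 9
  After event 4: stock=36 > 9
  After event 5: stock=60 > 9
  After event 6: stock=58 > 9
  After event 7: stock=54 > 9
  After event 8: stock=50 > 9
  After event 9: stock=28 > 9
  After event 10: stock=34 > 9
  After event 11: stock=13 > 9
  After event 12: stock=27 > 9
  After event 13: stock=62 > 9
  After event 14: stock=78 > 9
Alert events: []. Count = 0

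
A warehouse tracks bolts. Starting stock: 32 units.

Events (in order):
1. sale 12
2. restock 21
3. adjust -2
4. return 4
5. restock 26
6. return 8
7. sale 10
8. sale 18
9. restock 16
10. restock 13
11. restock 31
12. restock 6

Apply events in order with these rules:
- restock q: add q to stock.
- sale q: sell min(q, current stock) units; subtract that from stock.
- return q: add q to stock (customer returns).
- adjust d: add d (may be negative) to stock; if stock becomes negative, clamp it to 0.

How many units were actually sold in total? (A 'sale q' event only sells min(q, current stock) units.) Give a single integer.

Answer: 40

Derivation:
Processing events:
Start: stock = 32
  Event 1 (sale 12): sell min(12,32)=12. stock: 32 - 12 = 20. total_sold = 12
  Event 2 (restock 21): 20 + 21 = 41
  Event 3 (adjust -2): 41 + -2 = 39
  Event 4 (return 4): 39 + 4 = 43
  Event 5 (restock 26): 43 + 26 = 69
  Event 6 (return 8): 69 + 8 = 77
  Event 7 (sale 10): sell min(10,77)=10. stock: 77 - 10 = 67. total_sold = 22
  Event 8 (sale 18): sell min(18,67)=18. stock: 67 - 18 = 49. total_sold = 40
  Event 9 (restock 16): 49 + 16 = 65
  Event 10 (restock 13): 65 + 13 = 78
  Event 11 (restock 31): 78 + 31 = 109
  Event 12 (restock 6): 109 + 6 = 115
Final: stock = 115, total_sold = 40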